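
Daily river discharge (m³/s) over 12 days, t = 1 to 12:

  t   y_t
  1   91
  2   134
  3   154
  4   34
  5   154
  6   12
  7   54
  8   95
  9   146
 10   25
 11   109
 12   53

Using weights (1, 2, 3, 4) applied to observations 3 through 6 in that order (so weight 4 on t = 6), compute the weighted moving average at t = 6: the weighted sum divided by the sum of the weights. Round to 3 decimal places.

Weighted sum: 1·154 + 2·34 + 3·154 + 4·12 = 154 + 68 + 462 + 48 = 732
Weight total: 1 + 2 + 3 + 4 = 10
WMA = 732 / 10 = 73.200

73.200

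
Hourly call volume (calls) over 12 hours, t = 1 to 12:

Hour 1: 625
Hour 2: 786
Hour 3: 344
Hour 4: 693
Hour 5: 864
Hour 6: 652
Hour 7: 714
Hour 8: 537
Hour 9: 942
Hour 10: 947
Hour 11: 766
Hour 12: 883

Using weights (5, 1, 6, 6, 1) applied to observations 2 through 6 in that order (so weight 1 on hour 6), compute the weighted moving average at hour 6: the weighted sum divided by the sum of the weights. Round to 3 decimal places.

750.947

Weighted sum: 5·786 + 1·344 + 6·693 + 6·864 + 1·652 = 3930 + 344 + 4158 + 5184 + 652 = 14268
Weight total: 5 + 1 + 6 + 6 + 1 = 19
WMA = 14268 / 19 = 750.947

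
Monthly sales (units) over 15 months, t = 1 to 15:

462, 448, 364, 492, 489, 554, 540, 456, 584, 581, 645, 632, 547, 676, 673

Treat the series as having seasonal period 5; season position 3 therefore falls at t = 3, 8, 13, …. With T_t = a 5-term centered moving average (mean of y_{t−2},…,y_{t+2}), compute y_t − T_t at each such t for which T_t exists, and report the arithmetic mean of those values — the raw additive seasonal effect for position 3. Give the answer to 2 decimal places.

-87.20

Season position 3 occurs at t = 3, 8, 13 (where T_t is defined).
t=3: T_3 = 451.0000; y_3 − T_3 = 364 − 451.0000 = -87.0000
t=8: T_8 = 543.0000; y_8 − T_8 = 456 − 543.0000 = -87.0000
t=13: T_13 = 634.6000; y_13 − T_13 = 547 − 634.6000 = -87.6000
Mean deviation: (-87.0000 + -87.0000 + -87.6000) / 3 = -87.20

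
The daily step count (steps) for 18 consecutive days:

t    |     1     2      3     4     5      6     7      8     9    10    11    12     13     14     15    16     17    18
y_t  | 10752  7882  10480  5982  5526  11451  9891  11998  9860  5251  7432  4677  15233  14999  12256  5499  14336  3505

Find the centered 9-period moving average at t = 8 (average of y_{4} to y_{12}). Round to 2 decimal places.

Sum of periods 4–12: 5982 + 5526 + 11451 + 9891 + 11998 + 9860 + 5251 + 7432 + 4677 = 72068
Divide by 9: 72068 / 9 = 8007.56

8007.56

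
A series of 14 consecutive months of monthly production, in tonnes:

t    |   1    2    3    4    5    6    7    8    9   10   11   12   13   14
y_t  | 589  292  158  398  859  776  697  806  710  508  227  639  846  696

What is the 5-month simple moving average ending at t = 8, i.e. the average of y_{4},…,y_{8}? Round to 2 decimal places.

707.20

Sum of periods 4–8: 398 + 859 + 776 + 697 + 806 = 3536
Divide by 5: 3536 / 5 = 707.20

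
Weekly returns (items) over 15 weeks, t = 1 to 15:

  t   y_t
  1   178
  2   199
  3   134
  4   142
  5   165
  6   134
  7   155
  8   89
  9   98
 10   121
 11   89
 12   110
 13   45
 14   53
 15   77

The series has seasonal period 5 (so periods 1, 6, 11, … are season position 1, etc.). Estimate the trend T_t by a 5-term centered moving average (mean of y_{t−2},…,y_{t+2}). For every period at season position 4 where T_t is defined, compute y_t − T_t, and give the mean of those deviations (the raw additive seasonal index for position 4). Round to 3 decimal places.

Season position 4 occurs at t = 4, 9 (where T_t is defined).
t=4: T_4 = 154.80000; y_4 − T_4 = 142 − 154.80000 = -12.80000
t=9: T_9 = 110.40000; y_9 − T_9 = 98 − 110.40000 = -12.40000
Mean deviation: (-12.80000 + -12.40000) / 2 = -12.600

-12.600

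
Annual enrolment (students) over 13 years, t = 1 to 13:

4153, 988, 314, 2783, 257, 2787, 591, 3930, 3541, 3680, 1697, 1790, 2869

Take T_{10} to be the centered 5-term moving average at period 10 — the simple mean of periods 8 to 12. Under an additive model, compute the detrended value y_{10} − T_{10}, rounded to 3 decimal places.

Trend T_10 = (3930 + 3541 + 3680 + 1697 + 1790) / 5 = 14638/5 = 2927.60000
Detrended value: 3680 − 2927.60000 = 752.400

752.400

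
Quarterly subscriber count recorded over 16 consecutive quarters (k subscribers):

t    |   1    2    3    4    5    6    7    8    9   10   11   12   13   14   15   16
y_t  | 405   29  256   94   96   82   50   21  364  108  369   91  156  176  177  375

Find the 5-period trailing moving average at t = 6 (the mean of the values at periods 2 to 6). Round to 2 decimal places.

Sum of periods 2–6: 29 + 256 + 94 + 96 + 82 = 557
Divide by 5: 557 / 5 = 111.40

111.40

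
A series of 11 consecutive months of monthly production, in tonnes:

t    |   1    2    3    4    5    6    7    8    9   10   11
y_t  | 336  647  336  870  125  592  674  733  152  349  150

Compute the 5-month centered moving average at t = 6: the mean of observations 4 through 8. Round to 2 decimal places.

598.80

Sum of periods 4–8: 870 + 125 + 592 + 674 + 733 = 2994
Divide by 5: 2994 / 5 = 598.80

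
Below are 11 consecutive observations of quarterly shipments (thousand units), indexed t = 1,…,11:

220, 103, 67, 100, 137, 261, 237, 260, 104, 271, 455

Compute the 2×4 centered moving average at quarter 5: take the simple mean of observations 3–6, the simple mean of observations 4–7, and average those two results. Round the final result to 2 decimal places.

Sum over 3–6: 67 + 100 + 137 + 261 = 565
Sum over 4–7: 100 + 137 + 261 + 237 = 735
CMA at t=5 = (565 + 735) / (2·4) = 1300 / 8 = 162.50

162.50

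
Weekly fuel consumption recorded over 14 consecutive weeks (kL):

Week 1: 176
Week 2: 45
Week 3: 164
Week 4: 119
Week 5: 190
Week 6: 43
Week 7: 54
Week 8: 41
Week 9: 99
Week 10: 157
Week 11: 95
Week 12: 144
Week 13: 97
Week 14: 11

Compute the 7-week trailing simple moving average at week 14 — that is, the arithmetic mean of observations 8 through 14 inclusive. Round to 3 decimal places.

92.000

Sum of periods 8–14: 41 + 99 + 157 + 95 + 144 + 97 + 11 = 644
Divide by 7: 644 / 7 = 92.000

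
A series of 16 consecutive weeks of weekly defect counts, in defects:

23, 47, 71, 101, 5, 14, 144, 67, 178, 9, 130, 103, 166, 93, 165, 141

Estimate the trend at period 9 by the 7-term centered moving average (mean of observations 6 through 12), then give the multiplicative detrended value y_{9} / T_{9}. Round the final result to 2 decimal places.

Trend T_9 = (14 + 144 + 67 + 178 + 9 + 130 + 103) / 7 = 645/7 = 92.1429
Ratio to trend: 178 / 92.1429 = 1.93

1.93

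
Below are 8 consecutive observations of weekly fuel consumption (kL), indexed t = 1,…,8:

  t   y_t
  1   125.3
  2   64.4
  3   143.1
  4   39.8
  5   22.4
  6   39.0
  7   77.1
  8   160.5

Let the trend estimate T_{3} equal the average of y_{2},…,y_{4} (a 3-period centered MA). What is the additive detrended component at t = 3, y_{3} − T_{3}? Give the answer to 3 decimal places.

Trend T_3 = (64.4 + 143.1 + 39.8) / 3 = 247.3/3 = 82.43333
Detrended value: 143.1 − 82.43333 = 60.667

60.667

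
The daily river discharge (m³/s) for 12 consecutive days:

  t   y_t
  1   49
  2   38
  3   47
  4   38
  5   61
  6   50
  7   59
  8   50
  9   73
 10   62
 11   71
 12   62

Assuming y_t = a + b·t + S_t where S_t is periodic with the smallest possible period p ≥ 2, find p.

4

First differences y_{t+1} − y_t: -11, 9, -9, 23, -11, 9, -9, 23, -11, 9, …
The difference pattern repeats every 4 terms and not for any smaller step, so p = 4.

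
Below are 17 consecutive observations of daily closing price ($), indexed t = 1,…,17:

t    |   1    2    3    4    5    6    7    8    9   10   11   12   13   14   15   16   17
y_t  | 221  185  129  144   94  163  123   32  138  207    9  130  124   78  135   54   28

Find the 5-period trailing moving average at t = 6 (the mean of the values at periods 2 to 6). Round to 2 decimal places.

Sum of periods 2–6: 185 + 129 + 144 + 94 + 163 = 715
Divide by 5: 715 / 5 = 143.00

143.00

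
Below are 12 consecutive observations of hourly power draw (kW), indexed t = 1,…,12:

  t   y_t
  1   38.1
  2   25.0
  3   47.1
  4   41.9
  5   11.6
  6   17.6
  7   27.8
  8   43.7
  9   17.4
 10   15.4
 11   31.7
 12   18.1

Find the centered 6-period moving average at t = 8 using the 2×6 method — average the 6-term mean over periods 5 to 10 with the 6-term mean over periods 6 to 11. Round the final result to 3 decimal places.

23.925

Sum over 5–10: 11.6 + 17.6 + 27.8 + 43.7 + 17.4 + 15.4 = 133.5
Sum over 6–11: 17.6 + 27.8 + 43.7 + 17.4 + 15.4 + 31.7 = 153.6
CMA at t=8 = (133.5 + 153.6) / (2·6) = 287.1 / 12 = 23.925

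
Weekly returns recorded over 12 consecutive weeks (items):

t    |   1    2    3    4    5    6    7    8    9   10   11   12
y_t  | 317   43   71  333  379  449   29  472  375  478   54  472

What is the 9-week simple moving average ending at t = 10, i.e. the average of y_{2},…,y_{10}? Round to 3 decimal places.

Sum of periods 2–10: 43 + 71 + 333 + 379 + 449 + 29 + 472 + 375 + 478 = 2629
Divide by 9: 2629 / 9 = 292.111

292.111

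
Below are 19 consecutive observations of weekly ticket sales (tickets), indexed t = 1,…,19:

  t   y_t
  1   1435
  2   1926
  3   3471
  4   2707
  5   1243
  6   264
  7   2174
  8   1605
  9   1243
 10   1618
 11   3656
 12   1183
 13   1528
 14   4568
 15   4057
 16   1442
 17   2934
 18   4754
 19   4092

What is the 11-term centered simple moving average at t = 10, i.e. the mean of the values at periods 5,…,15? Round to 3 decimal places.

Sum of periods 5–15: 1243 + 264 + 2174 + 1605 + 1243 + 1618 + 3656 + 1183 + 1528 + 4568 + 4057 = 23139
Divide by 11: 23139 / 11 = 2103.545

2103.545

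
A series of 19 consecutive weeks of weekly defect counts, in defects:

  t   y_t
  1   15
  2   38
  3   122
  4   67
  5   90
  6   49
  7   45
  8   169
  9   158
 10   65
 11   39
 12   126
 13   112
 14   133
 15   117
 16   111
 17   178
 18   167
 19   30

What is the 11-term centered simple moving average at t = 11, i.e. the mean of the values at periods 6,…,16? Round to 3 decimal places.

Sum of periods 6–16: 49 + 45 + 169 + 158 + 65 + 39 + 126 + 112 + 133 + 117 + 111 = 1124
Divide by 11: 1124 / 11 = 102.182

102.182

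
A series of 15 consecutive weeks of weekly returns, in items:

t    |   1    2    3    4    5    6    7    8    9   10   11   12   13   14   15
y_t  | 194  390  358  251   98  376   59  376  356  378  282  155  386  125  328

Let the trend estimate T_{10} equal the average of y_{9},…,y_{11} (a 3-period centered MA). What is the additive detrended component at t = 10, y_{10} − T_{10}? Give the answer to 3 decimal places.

Trend T_10 = (356 + 378 + 282) / 3 = 1016/3 = 338.66667
Detrended value: 378 − 338.66667 = 39.333

39.333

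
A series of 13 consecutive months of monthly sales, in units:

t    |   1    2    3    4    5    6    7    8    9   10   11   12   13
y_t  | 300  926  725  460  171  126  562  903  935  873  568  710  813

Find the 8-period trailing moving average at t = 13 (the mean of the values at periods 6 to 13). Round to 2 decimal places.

Sum of periods 6–13: 126 + 562 + 903 + 935 + 873 + 568 + 710 + 813 = 5490
Divide by 8: 5490 / 8 = 686.25

686.25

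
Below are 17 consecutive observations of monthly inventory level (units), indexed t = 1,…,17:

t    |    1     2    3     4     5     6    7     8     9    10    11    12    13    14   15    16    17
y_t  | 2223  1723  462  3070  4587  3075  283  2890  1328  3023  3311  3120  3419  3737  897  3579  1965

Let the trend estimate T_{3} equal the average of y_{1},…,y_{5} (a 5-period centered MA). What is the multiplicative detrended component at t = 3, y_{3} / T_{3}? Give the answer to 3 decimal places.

0.191

Trend T_3 = (2223 + 1723 + 462 + 3070 + 4587) / 5 = 12065/5 = 2413.00000
Ratio to trend: 462 / 2413.00000 = 0.191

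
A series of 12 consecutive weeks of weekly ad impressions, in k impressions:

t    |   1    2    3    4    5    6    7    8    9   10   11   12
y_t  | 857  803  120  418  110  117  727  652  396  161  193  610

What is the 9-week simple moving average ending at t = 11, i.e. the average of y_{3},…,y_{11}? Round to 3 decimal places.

Sum of periods 3–11: 120 + 418 + 110 + 117 + 727 + 652 + 396 + 161 + 193 = 2894
Divide by 9: 2894 / 9 = 321.556

321.556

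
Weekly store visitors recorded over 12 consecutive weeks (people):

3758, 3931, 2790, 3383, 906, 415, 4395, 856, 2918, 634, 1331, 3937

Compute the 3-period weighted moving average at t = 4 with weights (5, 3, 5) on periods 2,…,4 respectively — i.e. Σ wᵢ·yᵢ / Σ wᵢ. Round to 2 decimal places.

3456.92

Weighted sum: 5·3931 + 3·2790 + 5·3383 = 19655 + 8370 + 16915 = 44940
Weight total: 5 + 3 + 5 = 13
WMA = 44940 / 13 = 3456.92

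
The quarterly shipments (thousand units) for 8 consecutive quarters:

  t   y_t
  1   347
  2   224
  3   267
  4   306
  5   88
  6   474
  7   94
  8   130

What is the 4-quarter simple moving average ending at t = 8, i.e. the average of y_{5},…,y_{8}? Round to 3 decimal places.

196.500

Sum of periods 5–8: 88 + 474 + 94 + 130 = 786
Divide by 4: 786 / 4 = 196.500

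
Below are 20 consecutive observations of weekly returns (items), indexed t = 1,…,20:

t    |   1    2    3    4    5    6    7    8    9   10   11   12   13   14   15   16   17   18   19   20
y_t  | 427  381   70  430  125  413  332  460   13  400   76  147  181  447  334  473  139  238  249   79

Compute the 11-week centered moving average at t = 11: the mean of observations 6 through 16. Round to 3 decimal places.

297.818

Sum of periods 6–16: 413 + 332 + 460 + 13 + 400 + 76 + 147 + 181 + 447 + 334 + 473 = 3276
Divide by 11: 3276 / 11 = 297.818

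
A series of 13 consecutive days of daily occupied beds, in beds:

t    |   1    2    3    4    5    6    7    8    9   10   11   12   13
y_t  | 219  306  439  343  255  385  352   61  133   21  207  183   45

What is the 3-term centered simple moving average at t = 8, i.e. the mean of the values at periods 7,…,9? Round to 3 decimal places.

182.000

Sum of periods 7–9: 352 + 61 + 133 = 546
Divide by 3: 546 / 3 = 182.000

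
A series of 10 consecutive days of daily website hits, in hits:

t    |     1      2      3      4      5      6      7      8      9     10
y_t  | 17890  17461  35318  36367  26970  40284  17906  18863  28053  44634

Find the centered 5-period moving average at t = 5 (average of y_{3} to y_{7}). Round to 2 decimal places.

31369.00

Sum of periods 3–7: 35318 + 36367 + 26970 + 40284 + 17906 = 156845
Divide by 5: 156845 / 5 = 31369.00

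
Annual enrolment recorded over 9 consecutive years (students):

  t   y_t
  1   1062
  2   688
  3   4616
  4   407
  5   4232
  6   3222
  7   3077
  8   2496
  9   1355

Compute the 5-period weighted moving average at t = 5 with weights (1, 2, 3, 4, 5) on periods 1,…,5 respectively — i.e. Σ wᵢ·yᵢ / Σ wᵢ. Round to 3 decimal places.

Weighted sum: 1·1062 + 2·688 + 3·4616 + 4·407 + 5·4232 = 1062 + 1376 + 13848 + 1628 + 21160 = 39074
Weight total: 1 + 2 + 3 + 4 + 5 = 15
WMA = 39074 / 15 = 2604.933

2604.933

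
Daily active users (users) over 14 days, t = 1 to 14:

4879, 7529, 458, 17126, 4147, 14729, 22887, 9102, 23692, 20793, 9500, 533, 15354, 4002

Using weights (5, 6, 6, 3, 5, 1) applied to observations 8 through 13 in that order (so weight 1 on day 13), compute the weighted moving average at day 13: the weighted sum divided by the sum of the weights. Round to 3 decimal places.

Weighted sum: 5·9102 + 6·23692 + 6·20793 + 3·9500 + 5·533 + 1·15354 = 45510 + 142152 + 124758 + 28500 + 2665 + 15354 = 358939
Weight total: 5 + 6 + 6 + 3 + 5 + 1 = 26
WMA = 358939 / 26 = 13805.346

13805.346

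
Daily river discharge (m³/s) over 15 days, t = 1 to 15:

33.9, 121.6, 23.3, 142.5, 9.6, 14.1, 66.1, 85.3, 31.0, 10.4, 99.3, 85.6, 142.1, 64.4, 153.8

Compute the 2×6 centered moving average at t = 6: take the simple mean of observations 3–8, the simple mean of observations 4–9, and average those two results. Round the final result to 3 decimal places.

Sum over 3–8: 23.3 + 142.5 + 9.6 + 14.1 + 66.1 + 85.3 = 340.9
Sum over 4–9: 142.5 + 9.6 + 14.1 + 66.1 + 85.3 + 31.0 = 348.6
CMA at t=6 = (340.9 + 348.6) / (2·6) = 689.5 / 12 = 57.458

57.458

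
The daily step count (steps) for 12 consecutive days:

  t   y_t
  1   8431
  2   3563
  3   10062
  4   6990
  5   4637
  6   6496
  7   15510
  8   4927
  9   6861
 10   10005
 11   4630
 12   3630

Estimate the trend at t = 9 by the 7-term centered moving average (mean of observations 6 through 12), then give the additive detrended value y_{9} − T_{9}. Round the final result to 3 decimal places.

-576.000

Trend T_9 = (6496 + 15510 + 4927 + 6861 + 10005 + 4630 + 3630) / 7 = 52059/7 = 7437.00000
Detrended value: 6861 − 7437.00000 = -576.000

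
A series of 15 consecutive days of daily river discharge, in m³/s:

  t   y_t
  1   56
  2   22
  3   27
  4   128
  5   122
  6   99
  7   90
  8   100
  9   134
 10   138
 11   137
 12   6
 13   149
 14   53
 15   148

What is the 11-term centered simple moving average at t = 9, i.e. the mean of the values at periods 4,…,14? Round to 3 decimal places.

105.091

Sum of periods 4–14: 128 + 122 + 99 + 90 + 100 + 134 + 138 + 137 + 6 + 149 + 53 = 1156
Divide by 11: 1156 / 11 = 105.091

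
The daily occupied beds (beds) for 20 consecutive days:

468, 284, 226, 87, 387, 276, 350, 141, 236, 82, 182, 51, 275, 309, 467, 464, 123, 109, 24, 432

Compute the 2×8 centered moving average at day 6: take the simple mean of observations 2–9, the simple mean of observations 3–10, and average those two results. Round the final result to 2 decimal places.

235.75

Sum over 2–9: 284 + 226 + 87 + 387 + 276 + 350 + 141 + 236 = 1987
Sum over 3–10: 226 + 87 + 387 + 276 + 350 + 141 + 236 + 82 = 1785
CMA at t=6 = (1987 + 1785) / (2·8) = 3772 / 16 = 235.75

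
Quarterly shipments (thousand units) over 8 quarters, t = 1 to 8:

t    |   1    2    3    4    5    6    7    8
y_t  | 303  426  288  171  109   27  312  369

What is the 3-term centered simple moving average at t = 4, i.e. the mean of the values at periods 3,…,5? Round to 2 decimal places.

Sum of periods 3–5: 288 + 171 + 109 = 568
Divide by 3: 568 / 3 = 189.33

189.33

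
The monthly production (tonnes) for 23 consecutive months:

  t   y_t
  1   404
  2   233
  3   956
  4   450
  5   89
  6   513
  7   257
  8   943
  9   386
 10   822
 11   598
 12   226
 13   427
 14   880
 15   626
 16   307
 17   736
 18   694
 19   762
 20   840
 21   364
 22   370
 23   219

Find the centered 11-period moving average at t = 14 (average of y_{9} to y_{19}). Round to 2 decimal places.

587.64

Sum of periods 9–19: 386 + 822 + 598 + 226 + 427 + 880 + 626 + 307 + 736 + 694 + 762 = 6464
Divide by 11: 6464 / 11 = 587.64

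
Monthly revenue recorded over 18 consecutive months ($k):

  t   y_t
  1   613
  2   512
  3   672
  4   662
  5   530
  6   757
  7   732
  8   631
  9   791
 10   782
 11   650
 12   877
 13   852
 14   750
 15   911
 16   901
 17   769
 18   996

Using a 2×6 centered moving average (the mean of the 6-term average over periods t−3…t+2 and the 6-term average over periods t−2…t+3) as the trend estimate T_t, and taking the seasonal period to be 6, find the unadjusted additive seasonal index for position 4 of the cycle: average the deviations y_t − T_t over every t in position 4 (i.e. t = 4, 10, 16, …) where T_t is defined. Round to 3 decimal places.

27.958

Season position 4 occurs at t = 4, 10 (where T_t is defined).
t=4: T_4 = 634.25000; y_4 − T_4 = 662 − 634.25000 = 27.75000
t=10: T_10 = 753.83333; y_10 − T_10 = 782 − 753.83333 = 28.16667
Mean deviation: (27.75000 + 28.16667) / 2 = 27.958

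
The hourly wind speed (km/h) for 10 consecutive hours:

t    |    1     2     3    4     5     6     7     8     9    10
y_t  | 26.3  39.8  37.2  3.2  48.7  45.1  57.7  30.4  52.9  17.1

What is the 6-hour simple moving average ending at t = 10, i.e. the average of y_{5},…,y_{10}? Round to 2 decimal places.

41.98

Sum of periods 5–10: 48.7 + 45.1 + 57.7 + 30.4 + 52.9 + 17.1 = 251.9
Divide by 6: 251.9 / 6 = 41.98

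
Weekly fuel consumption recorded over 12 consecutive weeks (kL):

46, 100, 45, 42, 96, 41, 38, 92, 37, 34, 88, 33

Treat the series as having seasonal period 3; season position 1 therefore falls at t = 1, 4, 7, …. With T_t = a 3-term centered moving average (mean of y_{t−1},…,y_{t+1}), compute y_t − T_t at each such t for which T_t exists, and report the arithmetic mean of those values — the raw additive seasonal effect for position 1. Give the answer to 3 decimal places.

-19.000

Season position 1 occurs at t = 4, 7, 10 (where T_t is defined).
t=4: T_4 = 61.00000; y_4 − T_4 = 42 − 61.00000 = -19.00000
t=7: T_7 = 57.00000; y_7 − T_7 = 38 − 57.00000 = -19.00000
t=10: T_10 = 53.00000; y_10 − T_10 = 34 − 53.00000 = -19.00000
Mean deviation: (-19.00000 + -19.00000 + -19.00000) / 3 = -19.000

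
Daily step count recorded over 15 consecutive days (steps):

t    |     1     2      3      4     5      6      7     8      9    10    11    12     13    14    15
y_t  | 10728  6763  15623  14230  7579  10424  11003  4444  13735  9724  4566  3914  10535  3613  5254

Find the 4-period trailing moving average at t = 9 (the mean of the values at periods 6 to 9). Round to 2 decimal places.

Sum of periods 6–9: 10424 + 11003 + 4444 + 13735 = 39606
Divide by 4: 39606 / 4 = 9901.50

9901.50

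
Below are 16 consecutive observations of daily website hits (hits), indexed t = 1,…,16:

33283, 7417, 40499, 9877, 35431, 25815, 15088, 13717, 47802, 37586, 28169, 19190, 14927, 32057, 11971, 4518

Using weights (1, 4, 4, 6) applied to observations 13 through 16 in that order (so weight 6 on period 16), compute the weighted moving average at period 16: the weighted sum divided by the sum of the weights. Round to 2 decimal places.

Weighted sum: 1·14927 + 4·32057 + 4·11971 + 6·4518 = 14927 + 128228 + 47884 + 27108 = 218147
Weight total: 1 + 4 + 4 + 6 = 15
WMA = 218147 / 15 = 14543.13

14543.13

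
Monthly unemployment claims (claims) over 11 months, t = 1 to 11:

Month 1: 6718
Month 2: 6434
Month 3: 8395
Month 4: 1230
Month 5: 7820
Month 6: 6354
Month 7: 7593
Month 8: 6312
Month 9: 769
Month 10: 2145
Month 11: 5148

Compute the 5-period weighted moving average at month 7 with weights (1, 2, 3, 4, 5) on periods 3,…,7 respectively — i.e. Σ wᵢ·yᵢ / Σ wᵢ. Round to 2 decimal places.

Weighted sum: 1·8395 + 2·1230 + 3·7820 + 4·6354 + 5·7593 = 8395 + 2460 + 23460 + 25416 + 37965 = 97696
Weight total: 1 + 2 + 3 + 4 + 5 = 15
WMA = 97696 / 15 = 6513.07

6513.07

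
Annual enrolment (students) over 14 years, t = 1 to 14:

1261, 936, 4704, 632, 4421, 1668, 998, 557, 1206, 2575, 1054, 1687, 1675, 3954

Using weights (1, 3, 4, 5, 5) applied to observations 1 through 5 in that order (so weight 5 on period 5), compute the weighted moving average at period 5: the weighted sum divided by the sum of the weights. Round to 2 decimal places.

2675.00

Weighted sum: 1·1261 + 3·936 + 4·4704 + 5·632 + 5·4421 = 1261 + 2808 + 18816 + 3160 + 22105 = 48150
Weight total: 1 + 3 + 4 + 5 + 5 = 18
WMA = 48150 / 18 = 2675.00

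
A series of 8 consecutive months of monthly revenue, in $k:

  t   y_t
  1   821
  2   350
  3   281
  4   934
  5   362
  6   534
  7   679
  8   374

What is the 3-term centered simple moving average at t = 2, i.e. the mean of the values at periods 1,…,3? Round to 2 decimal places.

Sum of periods 1–3: 821 + 350 + 281 = 1452
Divide by 3: 1452 / 3 = 484.00

484.00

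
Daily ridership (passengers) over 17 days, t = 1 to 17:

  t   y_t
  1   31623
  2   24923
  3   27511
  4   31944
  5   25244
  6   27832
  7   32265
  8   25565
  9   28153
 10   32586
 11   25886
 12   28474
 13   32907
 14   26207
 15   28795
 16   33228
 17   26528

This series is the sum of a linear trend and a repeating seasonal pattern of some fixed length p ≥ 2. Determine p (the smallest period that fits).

First differences y_{t+1} − y_t: -6700, 2588, 4433, -6700, 2588, 4433, -6700, 2588, …
The difference pattern repeats every 3 terms and not for any smaller step, so p = 3.

3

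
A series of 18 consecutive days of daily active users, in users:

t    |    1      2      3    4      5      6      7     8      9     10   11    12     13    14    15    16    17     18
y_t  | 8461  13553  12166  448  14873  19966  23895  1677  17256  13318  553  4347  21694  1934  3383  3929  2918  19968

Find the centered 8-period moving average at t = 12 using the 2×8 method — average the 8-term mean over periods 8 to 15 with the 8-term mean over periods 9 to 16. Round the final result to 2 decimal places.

8161.00

Sum over 8–15: 1677 + 17256 + 13318 + 553 + 4347 + 21694 + 1934 + 3383 = 64162
Sum over 9–16: 17256 + 13318 + 553 + 4347 + 21694 + 1934 + 3383 + 3929 = 66414
CMA at t=12 = (64162 + 66414) / (2·8) = 130576 / 16 = 8161.00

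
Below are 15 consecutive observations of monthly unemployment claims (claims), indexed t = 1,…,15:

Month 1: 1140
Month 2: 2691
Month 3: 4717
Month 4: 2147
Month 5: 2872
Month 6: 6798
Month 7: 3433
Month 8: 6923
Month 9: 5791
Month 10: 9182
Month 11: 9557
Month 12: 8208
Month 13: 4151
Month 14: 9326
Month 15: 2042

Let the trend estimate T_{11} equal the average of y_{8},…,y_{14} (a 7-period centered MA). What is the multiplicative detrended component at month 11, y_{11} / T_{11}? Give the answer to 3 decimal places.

1.259

Trend T_11 = (6923 + 5791 + 9182 + 9557 + 8208 + 4151 + 9326) / 7 = 53138/7 = 7591.14286
Ratio to trend: 9557 / 7591.14286 = 1.259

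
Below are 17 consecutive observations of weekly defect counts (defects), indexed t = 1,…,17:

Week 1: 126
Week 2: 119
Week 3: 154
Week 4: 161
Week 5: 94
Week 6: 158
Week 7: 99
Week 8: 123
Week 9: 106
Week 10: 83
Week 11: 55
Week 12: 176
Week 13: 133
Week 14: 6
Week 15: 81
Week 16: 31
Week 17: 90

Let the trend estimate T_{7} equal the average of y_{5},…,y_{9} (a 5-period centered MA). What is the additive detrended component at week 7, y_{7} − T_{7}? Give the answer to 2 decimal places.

-17.00

Trend T_7 = (94 + 158 + 99 + 123 + 106) / 5 = 580/5 = 116.0000
Detrended value: 99 − 116.0000 = -17.00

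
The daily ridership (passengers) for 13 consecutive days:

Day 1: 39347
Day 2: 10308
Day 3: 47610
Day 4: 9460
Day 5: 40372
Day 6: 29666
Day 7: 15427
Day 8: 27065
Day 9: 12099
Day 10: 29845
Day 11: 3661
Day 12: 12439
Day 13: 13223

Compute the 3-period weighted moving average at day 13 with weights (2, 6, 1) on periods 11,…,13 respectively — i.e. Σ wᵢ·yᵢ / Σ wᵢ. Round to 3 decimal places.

Weighted sum: 2·3661 + 6·12439 + 1·13223 = 7322 + 74634 + 13223 = 95179
Weight total: 2 + 6 + 1 = 9
WMA = 95179 / 9 = 10575.444

10575.444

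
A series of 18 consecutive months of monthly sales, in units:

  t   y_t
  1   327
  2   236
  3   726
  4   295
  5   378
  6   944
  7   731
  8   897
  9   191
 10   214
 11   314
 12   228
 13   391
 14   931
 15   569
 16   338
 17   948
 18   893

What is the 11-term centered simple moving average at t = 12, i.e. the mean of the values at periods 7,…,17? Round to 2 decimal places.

522.91

Sum of periods 7–17: 731 + 897 + 191 + 214 + 314 + 228 + 391 + 931 + 569 + 338 + 948 = 5752
Divide by 11: 5752 / 11 = 522.91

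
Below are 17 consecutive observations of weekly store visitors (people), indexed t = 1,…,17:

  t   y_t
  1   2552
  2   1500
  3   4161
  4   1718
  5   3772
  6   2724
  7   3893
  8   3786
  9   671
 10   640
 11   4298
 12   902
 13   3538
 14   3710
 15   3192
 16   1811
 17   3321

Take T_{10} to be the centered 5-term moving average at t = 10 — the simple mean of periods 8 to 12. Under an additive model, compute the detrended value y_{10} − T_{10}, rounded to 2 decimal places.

Trend T_10 = (3786 + 671 + 640 + 4298 + 902) / 5 = 10297/5 = 2059.4000
Detrended value: 640 − 2059.4000 = -1419.40

-1419.40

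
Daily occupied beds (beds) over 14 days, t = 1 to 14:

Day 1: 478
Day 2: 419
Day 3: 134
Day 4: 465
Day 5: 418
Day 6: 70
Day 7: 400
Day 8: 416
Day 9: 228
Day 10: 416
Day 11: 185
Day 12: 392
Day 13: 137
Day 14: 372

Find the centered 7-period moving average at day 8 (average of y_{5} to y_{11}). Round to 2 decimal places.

304.71

Sum of periods 5–11: 418 + 70 + 400 + 416 + 228 + 416 + 185 = 2133
Divide by 7: 2133 / 7 = 304.71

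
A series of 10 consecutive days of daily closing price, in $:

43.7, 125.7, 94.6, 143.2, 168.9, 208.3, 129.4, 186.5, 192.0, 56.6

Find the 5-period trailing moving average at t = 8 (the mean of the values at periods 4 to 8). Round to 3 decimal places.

167.260

Sum of periods 4–8: 143.2 + 168.9 + 208.3 + 129.4 + 186.5 = 836.3
Divide by 5: 836.3 / 5 = 167.260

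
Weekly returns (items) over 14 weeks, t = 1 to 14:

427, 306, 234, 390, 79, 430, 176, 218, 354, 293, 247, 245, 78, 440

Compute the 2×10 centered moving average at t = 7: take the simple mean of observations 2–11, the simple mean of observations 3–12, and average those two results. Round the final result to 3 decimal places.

Sum over 2–11: 306 + 234 + 390 + 79 + 430 + 176 + 218 + 354 + 293 + 247 = 2727
Sum over 3–12: 234 + 390 + 79 + 430 + 176 + 218 + 354 + 293 + 247 + 245 = 2666
CMA at t=7 = (2727 + 2666) / (2·10) = 5393 / 20 = 269.650

269.650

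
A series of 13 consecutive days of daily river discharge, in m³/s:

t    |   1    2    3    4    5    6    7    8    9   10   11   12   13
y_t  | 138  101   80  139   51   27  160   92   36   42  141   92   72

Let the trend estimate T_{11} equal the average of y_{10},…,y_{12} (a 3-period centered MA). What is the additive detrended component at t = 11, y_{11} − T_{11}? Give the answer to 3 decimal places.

Trend T_11 = (42 + 141 + 92) / 3 = 275/3 = 91.66667
Detrended value: 141 − 91.66667 = 49.333

49.333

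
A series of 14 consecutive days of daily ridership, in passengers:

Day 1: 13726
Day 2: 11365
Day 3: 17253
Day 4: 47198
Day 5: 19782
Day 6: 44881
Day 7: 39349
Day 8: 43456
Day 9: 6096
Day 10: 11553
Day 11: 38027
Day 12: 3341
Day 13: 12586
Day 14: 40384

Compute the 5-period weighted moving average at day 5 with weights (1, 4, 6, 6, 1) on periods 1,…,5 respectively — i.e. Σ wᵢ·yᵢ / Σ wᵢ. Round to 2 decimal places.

25870.78

Weighted sum: 1·13726 + 4·11365 + 6·17253 + 6·47198 + 1·19782 = 13726 + 45460 + 103518 + 283188 + 19782 = 465674
Weight total: 1 + 4 + 6 + 6 + 1 = 18
WMA = 465674 / 18 = 25870.78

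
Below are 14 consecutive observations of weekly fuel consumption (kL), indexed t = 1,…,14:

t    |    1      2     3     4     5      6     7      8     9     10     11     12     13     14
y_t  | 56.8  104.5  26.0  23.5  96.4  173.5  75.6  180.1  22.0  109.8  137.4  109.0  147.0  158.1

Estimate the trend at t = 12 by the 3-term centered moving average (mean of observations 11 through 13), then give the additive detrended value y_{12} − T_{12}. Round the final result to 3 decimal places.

Trend T_12 = (137.4 + 109.0 + 147.0) / 3 = 393.4/3 = 131.13333
Detrended value: 109.0 − 131.13333 = -22.133

-22.133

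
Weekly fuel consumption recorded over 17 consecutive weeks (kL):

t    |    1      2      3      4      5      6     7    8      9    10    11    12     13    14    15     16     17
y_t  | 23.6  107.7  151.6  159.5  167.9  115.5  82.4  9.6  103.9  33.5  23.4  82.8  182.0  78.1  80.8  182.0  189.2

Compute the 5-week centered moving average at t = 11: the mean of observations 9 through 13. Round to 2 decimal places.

Sum of periods 9–13: 103.9 + 33.5 + 23.4 + 82.8 + 182.0 = 425.6
Divide by 5: 425.6 / 5 = 85.12

85.12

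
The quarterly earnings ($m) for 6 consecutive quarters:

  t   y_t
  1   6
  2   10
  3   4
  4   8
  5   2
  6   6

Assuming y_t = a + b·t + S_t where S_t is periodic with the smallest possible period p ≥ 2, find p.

2

First differences y_{t+1} − y_t: 4, -6, 4, -6, 4, …
The difference pattern repeats every 2 terms and not for any smaller step, so p = 2.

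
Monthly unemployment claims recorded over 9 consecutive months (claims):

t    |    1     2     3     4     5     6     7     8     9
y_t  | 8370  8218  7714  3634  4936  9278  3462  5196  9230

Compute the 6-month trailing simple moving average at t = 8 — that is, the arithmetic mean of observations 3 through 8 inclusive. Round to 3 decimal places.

Sum of periods 3–8: 7714 + 3634 + 4936 + 9278 + 3462 + 5196 = 34220
Divide by 6: 34220 / 6 = 5703.333

5703.333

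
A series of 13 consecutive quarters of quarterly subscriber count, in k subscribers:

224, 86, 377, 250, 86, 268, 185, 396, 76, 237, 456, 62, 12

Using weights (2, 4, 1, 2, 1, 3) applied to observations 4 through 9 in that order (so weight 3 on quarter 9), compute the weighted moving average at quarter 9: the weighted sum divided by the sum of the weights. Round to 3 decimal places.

162.000

Weighted sum: 2·250 + 4·86 + 1·268 + 2·185 + 1·396 + 3·76 = 500 + 344 + 268 + 370 + 396 + 228 = 2106
Weight total: 2 + 4 + 1 + 2 + 1 + 3 = 13
WMA = 2106 / 13 = 162.000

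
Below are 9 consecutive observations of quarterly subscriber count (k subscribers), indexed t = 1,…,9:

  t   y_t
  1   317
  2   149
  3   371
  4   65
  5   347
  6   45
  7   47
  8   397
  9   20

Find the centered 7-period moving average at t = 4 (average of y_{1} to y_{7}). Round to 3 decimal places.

Sum of periods 1–7: 317 + 149 + 371 + 65 + 347 + 45 + 47 = 1341
Divide by 7: 1341 / 7 = 191.571

191.571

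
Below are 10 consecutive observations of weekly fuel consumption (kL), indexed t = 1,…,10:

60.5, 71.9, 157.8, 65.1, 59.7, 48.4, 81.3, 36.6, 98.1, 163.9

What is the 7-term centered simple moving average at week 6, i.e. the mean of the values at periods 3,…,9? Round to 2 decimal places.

78.14

Sum of periods 3–9: 157.8 + 65.1 + 59.7 + 48.4 + 81.3 + 36.6 + 98.1 = 547.0
Divide by 7: 547.0 / 7 = 78.14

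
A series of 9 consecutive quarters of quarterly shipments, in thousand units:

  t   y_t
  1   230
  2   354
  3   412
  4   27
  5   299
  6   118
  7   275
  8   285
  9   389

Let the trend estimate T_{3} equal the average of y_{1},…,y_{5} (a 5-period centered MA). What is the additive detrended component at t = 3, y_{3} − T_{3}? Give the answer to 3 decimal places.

Trend T_3 = (230 + 354 + 412 + 27 + 299) / 5 = 1322/5 = 264.40000
Detrended value: 412 − 264.40000 = 147.600

147.600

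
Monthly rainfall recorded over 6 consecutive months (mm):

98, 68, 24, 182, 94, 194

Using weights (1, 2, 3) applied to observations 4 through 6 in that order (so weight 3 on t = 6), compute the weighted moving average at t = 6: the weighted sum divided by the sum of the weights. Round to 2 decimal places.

158.67

Weighted sum: 1·182 + 2·94 + 3·194 = 182 + 188 + 582 = 952
Weight total: 1 + 2 + 3 = 6
WMA = 952 / 6 = 158.67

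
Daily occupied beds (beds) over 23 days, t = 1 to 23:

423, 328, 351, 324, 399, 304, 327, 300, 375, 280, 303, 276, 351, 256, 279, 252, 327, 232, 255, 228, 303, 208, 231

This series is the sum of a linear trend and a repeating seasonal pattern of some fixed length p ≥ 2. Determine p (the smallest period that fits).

First differences y_{t+1} − y_t: -95, 23, -27, 75, -95, 23, -27, 75, -95, 23, …
The difference pattern repeats every 4 terms and not for any smaller step, so p = 4.

4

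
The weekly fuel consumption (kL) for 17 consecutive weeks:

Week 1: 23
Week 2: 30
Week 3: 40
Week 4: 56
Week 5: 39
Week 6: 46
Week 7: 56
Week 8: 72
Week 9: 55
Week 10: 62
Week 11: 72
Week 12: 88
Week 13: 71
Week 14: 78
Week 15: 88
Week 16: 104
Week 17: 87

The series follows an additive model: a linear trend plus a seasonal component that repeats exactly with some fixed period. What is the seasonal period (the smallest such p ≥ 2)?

4

First differences y_{t+1} − y_t: 7, 10, 16, -17, 7, 10, 16, -17, 7, 10, …
The difference pattern repeats every 4 terms and not for any smaller step, so p = 4.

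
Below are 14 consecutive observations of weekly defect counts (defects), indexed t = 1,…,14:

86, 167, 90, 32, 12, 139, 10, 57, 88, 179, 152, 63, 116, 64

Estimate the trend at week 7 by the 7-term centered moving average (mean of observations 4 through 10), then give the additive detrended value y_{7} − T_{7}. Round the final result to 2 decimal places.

Trend T_7 = (32 + 12 + 139 + 10 + 57 + 88 + 179) / 7 = 517/7 = 73.8571
Detrended value: 10 − 73.8571 = -63.86

-63.86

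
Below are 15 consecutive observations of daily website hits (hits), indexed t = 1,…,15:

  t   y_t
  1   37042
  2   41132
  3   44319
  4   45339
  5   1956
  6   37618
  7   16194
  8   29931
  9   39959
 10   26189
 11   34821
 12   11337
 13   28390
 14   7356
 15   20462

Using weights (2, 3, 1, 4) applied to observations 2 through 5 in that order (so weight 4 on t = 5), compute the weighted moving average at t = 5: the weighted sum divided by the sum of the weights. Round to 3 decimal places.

Weighted sum: 2·41132 + 3·44319 + 1·45339 + 4·1956 = 82264 + 132957 + 45339 + 7824 = 268384
Weight total: 2 + 3 + 1 + 4 = 10
WMA = 268384 / 10 = 26838.400

26838.400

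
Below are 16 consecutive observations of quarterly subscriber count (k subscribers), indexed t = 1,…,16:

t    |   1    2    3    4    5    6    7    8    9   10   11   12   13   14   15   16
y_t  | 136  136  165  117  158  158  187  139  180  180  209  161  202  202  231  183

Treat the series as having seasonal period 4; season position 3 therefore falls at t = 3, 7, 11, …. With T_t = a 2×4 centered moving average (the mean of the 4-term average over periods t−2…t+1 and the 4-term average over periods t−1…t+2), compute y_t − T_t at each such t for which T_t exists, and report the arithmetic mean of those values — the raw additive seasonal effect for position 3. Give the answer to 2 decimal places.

23.75

Season position 3 occurs at t = 3, 7, 11 (where T_t is defined).
t=3: T_3 = 141.2500; y_3 − T_3 = 165 − 141.2500 = 23.7500
t=7: T_7 = 163.2500; y_7 − T_7 = 187 − 163.2500 = 23.7500
t=11: T_11 = 185.2500; y_11 − T_11 = 209 − 185.2500 = 23.7500
Mean deviation: (23.7500 + 23.7500 + 23.7500) / 3 = 23.75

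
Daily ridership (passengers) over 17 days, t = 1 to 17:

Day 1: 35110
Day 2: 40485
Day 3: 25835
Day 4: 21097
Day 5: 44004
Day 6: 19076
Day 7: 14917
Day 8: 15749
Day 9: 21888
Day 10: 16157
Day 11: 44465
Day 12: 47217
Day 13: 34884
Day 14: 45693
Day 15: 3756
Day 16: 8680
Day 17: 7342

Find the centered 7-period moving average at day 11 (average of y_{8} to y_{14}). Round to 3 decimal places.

Sum of periods 8–14: 15749 + 21888 + 16157 + 44465 + 47217 + 34884 + 45693 = 226053
Divide by 7: 226053 / 7 = 32293.286

32293.286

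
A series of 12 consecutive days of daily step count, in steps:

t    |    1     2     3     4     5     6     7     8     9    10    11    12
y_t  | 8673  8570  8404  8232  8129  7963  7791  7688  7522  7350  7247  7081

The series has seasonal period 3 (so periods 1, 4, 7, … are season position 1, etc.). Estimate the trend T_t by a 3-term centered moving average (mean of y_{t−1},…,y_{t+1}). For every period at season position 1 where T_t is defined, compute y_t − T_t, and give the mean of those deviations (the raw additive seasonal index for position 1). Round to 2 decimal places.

Season position 1 occurs at t = 4, 7, 10 (where T_t is defined).
t=4: T_4 = 8255.0000; y_4 − T_4 = 8232 − 8255.0000 = -23.0000
t=7: T_7 = 7814.0000; y_7 − T_7 = 7791 − 7814.0000 = -23.0000
t=10: T_10 = 7373.0000; y_10 − T_10 = 7350 − 7373.0000 = -23.0000
Mean deviation: (-23.0000 + -23.0000 + -23.0000) / 3 = -23.00

-23.00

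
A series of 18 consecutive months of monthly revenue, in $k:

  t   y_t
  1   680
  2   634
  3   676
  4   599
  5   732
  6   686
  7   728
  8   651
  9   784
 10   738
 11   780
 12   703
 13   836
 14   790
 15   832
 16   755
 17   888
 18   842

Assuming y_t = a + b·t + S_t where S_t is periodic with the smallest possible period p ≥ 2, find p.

First differences y_{t+1} − y_t: -46, 42, -77, 133, -46, 42, -77, 133, -46, 42, …
The difference pattern repeats every 4 terms and not for any smaller step, so p = 4.

4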